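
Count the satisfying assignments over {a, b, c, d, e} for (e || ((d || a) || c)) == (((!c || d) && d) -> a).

22

Initial set: {((e || ((d || a) || c)) == (((!c || d) && d) -> a))}.
((e || ((d || a) || c)) == (((!c || d) && d) -> a)): β-rule — branch into (e || ((d || a) || c)), (((!c || d) && d) -> a)  //  !(e || ((d || a) || c)), !(((!c || d) && d) -> a).
  branch 1 (add (e || ((d || a) || c)), (((!c || d) && d) -> a)):
    (e || ((d || a) || c)): β-rule — branch into e  //  ((d || a) || c).
      branch 1.1 (add e):
        (((!c || d) && d) -> a): β-rule — branch into !((!c || d) && d)  //  a.
          branch 1.1.1 (add !((!c || d) && d)):
            !((!c || d) && d): β-rule — branch into !(!c || d)  //  !d.
              branch 1.1.1.1 (add !(!c || d)):
                !(!c || d): α-rule — add !!c, !d.
                ○ open, literals {c=true, d=false, e=true}.
              branch 1.1.1.2 (add !d):
                ○ open, literals {d=false, e=true}.
          branch 1.1.2 (add a):
            ○ open, literals {a=true, e=true}.
      branch 1.2 (add ((d || a) || c)):
        (((!c || d) && d) -> a): β-rule — branch into !((!c || d) && d)  //  a.
          branch 1.2.1 (add !((!c || d) && d)):
            ((d || a) || c): β-rule — branch into (d || a)  //  c.
              branch 1.2.1.1 (add (d || a)):
                !((!c || d) && d): β-rule — branch into !(!c || d)  //  !d.
                  branch 1.2.1.1.1 (add !(!c || d)):
                    !(!c || d): α-rule — add !!c, !d.
                    (d || a): β-rule — branch into d  //  a.
                      branch 1.2.1.1.1.1 (add d):
                        × closes — contains both d and !d.
                      branch 1.2.1.1.1.2 (add a):
                        ○ open, literals {a=true, c=true, d=false}.
                  branch 1.2.1.1.2 (add !d):
                    (d || a): β-rule — branch into d  //  a.
                      branch 1.2.1.1.2.1 (add d):
                        × closes — contains both d and !d.
                      branch 1.2.1.1.2.2 (add a):
                        ○ open, literals {a=true, d=false}.
              branch 1.2.1.2 (add c):
                !((!c || d) && d): β-rule — branch into !(!c || d)  //  !d.
                  branch 1.2.1.2.1 (add !(!c || d)):
                    !(!c || d): α-rule — add !!c, !d.
                    ○ open, literals {c=true, d=false}.
                  branch 1.2.1.2.2 (add !d):
                    ○ open, literals {c=true, d=false}.
          branch 1.2.2 (add a):
            ((d || a) || c): β-rule — branch into (d || a)  //  c.
              branch 1.2.2.1 (add (d || a)):
                (d || a): β-rule — branch into d  //  a.
                  branch 1.2.2.1.1 (add d):
                    ○ open, literals {a=true, d=true}.
                  branch 1.2.2.1.2 (add a):
                    ○ open, literals {a=true}.
              branch 1.2.2.2 (add c):
                ○ open, literals {a=true, c=true}.
  branch 2 (add !(e || ((d || a) || c)), !(((!c || d) && d) -> a)):
    !(e || ((d || a) || c)): α-rule — add !e, !((d || a) || c).
    !(((!c || d) && d) -> a): α-rule — add ((!c || d) && d), !a.
    !((d || a) || c): α-rule — add !(d || a), !c.
    ((!c || d) && d): α-rule — add (!c || d), d.
    !(d || a): α-rule — add !d, !a.
    × closes — contains both d and !d.
3 branches closed, 10 open.
Each open branch fixes some atoms; the unmentioned ones are free. Counting distinct full assignments: branch {c=true, d=false, e=true} (a, b) contributes 4 new; branch {d=false, e=true} (a, b, c) contributes 4 new; branch {a=true, e=true} (b, c, d) contributes 4 new; branch {a=true, c=true, d=false} (b, e) contributes 2 new; branch {a=true, d=false} (b, c, e) contributes 2 new; branch {c=true, d=false} (a, b, e) contributes 2 new; branch {c=true, d=false} (a, b, e) contributes 0 new; branch {a=true, d=true} (b, c, e) contributes 4 new; branch {a=true} (b, c, d, e) contributes 0 new; branch {a=true, c=true} (b, d, e) contributes 0 new. Total: 22.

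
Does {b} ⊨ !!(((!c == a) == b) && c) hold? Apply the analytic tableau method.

No

Initial set: {b; !!!(((!c == a) == b) && c)}.
!!!(((!c == a) == b) && c): drop double negation, giving !(((!c == a) == b) && c).
!(((!c == a) == b) && c): β-rule — branch into !((!c == a) == b)  //  !c.
  branch 1 (add !((!c == a) == b)):
    !((!c == a) == b): β-rule — branch into (!c == a), !b  //  !(!c == a), b.
      branch 1.1 (add (!c == a), !b):
        × closes — contains both b and !b.
      branch 1.2 (add !(!c == a), b):
        !(!c == a): β-rule — branch into !c, !a  //  !!c, a.
          branch 1.2.1 (add !c, !a):
            ○ open, literals {a=F, b=T, c=F}.
          branch 1.2.2 (add !!c, a):
            ○ open, literals {a=T, b=T, c=T}.
  branch 2 (add !c):
    ○ open, literals {b=T, c=F}.
1 branch closed, 3 open.
An open branch gives a countermodel: a=F, b=T, c=F (unmentioned atoms arbitrary); the premises hold there but the conclusion fails.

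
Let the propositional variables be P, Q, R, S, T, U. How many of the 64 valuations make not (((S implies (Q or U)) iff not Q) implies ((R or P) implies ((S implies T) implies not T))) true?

Initial set: {not (((S implies (Q or U)) iff not Q) implies ((R or P) implies ((S implies T) implies not T)))}.
not (((S implies (Q or U)) iff not Q) implies ((R or P) implies ((S implies T) implies not T))): α-rule — add ((S implies (Q or U)) iff not Q), not ((R or P) implies ((S implies T) implies not T)).
not ((R or P) implies ((S implies T) implies not T)): α-rule — add (R or P), not ((S implies T) implies not T).
not ((S implies T) implies not T): α-rule — add (S implies T), not not T.
((S implies (Q or U)) iff not Q): β-rule — branch into (S implies (Q or U)), not Q  //  not (S implies (Q or U)), not not Q.
  branch 1 (add (S implies (Q or U)), not Q):
    (R or P): β-rule — branch into R  //  P.
      branch 1.1 (add R):
        (S implies T): β-rule — branch into not S  //  T.
          branch 1.1.1 (add not S):
            (S implies (Q or U)): β-rule — branch into not S  //  (Q or U).
              branch 1.1.1.1 (add not S):
                ○ open, literals {Q=false, R=true, S=false, T=true}.
              branch 1.1.1.2 (add (Q or U)):
                (Q or U): β-rule — branch into Q  //  U.
                  branch 1.1.1.2.1 (add Q):
                    × closes — contains both Q and not Q.
                  branch 1.1.1.2.2 (add U):
                    ○ open, literals {Q=false, R=true, S=false, T=true, U=true}.
          branch 1.1.2 (add T):
            (S implies (Q or U)): β-rule — branch into not S  //  (Q or U).
              branch 1.1.2.1 (add not S):
                ○ open, literals {Q=false, R=true, S=false, T=true}.
              branch 1.1.2.2 (add (Q or U)):
                (Q or U): β-rule — branch into Q  //  U.
                  branch 1.1.2.2.1 (add Q):
                    × closes — contains both Q and not Q.
                  branch 1.1.2.2.2 (add U):
                    ○ open, literals {Q=false, R=true, T=true, U=true}.
      branch 1.2 (add P):
        (S implies T): β-rule — branch into not S  //  T.
          branch 1.2.1 (add not S):
            (S implies (Q or U)): β-rule — branch into not S  //  (Q or U).
              branch 1.2.1.1 (add not S):
                ○ open, literals {P=true, Q=false, S=false, T=true}.
              branch 1.2.1.2 (add (Q or U)):
                (Q or U): β-rule — branch into Q  //  U.
                  branch 1.2.1.2.1 (add Q):
                    × closes — contains both Q and not Q.
                  branch 1.2.1.2.2 (add U):
                    ○ open, literals {P=true, Q=false, S=false, T=true, U=true}.
          branch 1.2.2 (add T):
            (S implies (Q or U)): β-rule — branch into not S  //  (Q or U).
              branch 1.2.2.1 (add not S):
                ○ open, literals {P=true, Q=false, S=false, T=true}.
              branch 1.2.2.2 (add (Q or U)):
                (Q or U): β-rule — branch into Q  //  U.
                  branch 1.2.2.2.1 (add Q):
                    × closes — contains both Q and not Q.
                  branch 1.2.2.2.2 (add U):
                    ○ open, literals {P=true, Q=false, T=true, U=true}.
  branch 2 (add not (S implies (Q or U)), not not Q):
    not (S implies (Q or U)): α-rule — add S, not (Q or U).
    not (Q or U): α-rule — add not Q, not U.
    × closes — contains both Q and not Q.
5 branches closed, 8 open.
Each open branch fixes some atoms; the unmentioned ones are free. Counting distinct full assignments: branch {Q=false, R=true, S=false, T=true} (P, U) contributes 4 new; branch {Q=false, R=true, S=false, T=true, U=true} (P) contributes 0 new; branch {Q=false, R=true, S=false, T=true} (P, U) contributes 0 new; branch {Q=false, R=true, T=true, U=true} (P, S) contributes 2 new; branch {P=true, Q=false, S=false, T=true} (R, U) contributes 2 new; branch {P=true, Q=false, S=false, T=true, U=true} (R) contributes 0 new; branch {P=true, Q=false, S=false, T=true} (R, U) contributes 0 new; branch {P=true, Q=false, T=true, U=true} (R, S) contributes 1 new. Total: 9.

9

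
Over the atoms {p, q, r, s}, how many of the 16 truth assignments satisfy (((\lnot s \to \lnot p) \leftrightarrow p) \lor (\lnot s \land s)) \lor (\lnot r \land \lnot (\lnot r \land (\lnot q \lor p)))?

Initial set: {((((\lnot s \to \lnot p) \leftrightarrow p) \lor (\lnot s \land s)) \lor (\lnot r \land \lnot (\lnot r \land (\lnot q \lor p))))}.
((((\lnot s \to \lnot p) \leftrightarrow p) \lor (\lnot s \land s)) \lor (\lnot r \land \lnot (\lnot r \land (\lnot q \lor p)))): β-rule — branch into (((\lnot s \to \lnot p) \leftrightarrow p) \lor (\lnot s \land s))  //  (\lnot r \land \lnot (\lnot r \land (\lnot q \lor p))).
  branch 1 (add (((\lnot s \to \lnot p) \leftrightarrow p) \lor (\lnot s \land s))):
    (((\lnot s \to \lnot p) \leftrightarrow p) \lor (\lnot s \land s)): β-rule — branch into ((\lnot s \to \lnot p) \leftrightarrow p)  //  (\lnot s \land s).
      branch 1.1 (add ((\lnot s \to \lnot p) \leftrightarrow p)):
        ((\lnot s \to \lnot p) \leftrightarrow p): β-rule — branch into (\lnot s \to \lnot p), p  //  \lnot (\lnot s \to \lnot p), \lnot p.
          branch 1.1.1 (add (\lnot s \to \lnot p), p):
            (\lnot s \to \lnot p): β-rule — branch into \lnot \lnot s  //  \lnot p.
              branch 1.1.1.1 (add \lnot \lnot s):
                ○ open, literals {p=1, s=1}.
              branch 1.1.1.2 (add \lnot p):
                × closes — contains both p and \lnot p.
          branch 1.1.2 (add \lnot (\lnot s \to \lnot p), \lnot p):
            \lnot (\lnot s \to \lnot p): α-rule — add \lnot s, \lnot \lnot p.
            × closes — contains both p and \lnot p.
      branch 1.2 (add (\lnot s \land s)):
        (\lnot s \land s): α-rule — add \lnot s, s.
        × closes — contains both s and \lnot s.
  branch 2 (add (\lnot r \land \lnot (\lnot r \land (\lnot q \lor p)))):
    (\lnot r \land \lnot (\lnot r \land (\lnot q \lor p))): α-rule — add \lnot r, \lnot (\lnot r \land (\lnot q \lor p)).
    \lnot (\lnot r \land (\lnot q \lor p)): β-rule — branch into \lnot \lnot r  //  \lnot (\lnot q \lor p).
      branch 2.1 (add \lnot \lnot r):
        × closes — contains both r and \lnot r.
      branch 2.2 (add \lnot (\lnot q \lor p)):
        \lnot (\lnot q \lor p): α-rule — add \lnot \lnot q, \lnot p.
        ○ open, literals {p=0, q=1, r=0}.
4 branches closed, 2 open.
Each open branch fixes some atoms; the unmentioned ones are free. Counting distinct full assignments: branch {p=1, s=1} (q, r) contributes 4 new; branch {p=0, q=1, r=0} (s) contributes 2 new. Total: 6.

6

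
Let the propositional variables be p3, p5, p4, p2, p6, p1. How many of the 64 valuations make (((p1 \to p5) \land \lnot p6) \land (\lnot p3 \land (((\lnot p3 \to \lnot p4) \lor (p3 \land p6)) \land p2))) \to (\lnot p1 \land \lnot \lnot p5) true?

Initial set: {((((p1 \to p5) \land \lnot p6) \land (\lnot p3 \land (((\lnot p3 \to \lnot p4) \lor (p3 \land p6)) \land p2))) \to (\lnot p1 \land \lnot \lnot p5))}.
((((p1 \to p5) \land \lnot p6) \land (\lnot p3 \land (((\lnot p3 \to \lnot p4) \lor (p3 \land p6)) \land p2))) \to (\lnot p1 \land \lnot \lnot p5)): β-rule — branch into \lnot (((p1 \to p5) \land \lnot p6) \land (\lnot p3 \land (((\lnot p3 \to \lnot p4) \lor (p3 \land p6)) \land p2)))  //  (\lnot p1 \land \lnot \lnot p5).
  branch 1 (add \lnot (((p1 \to p5) \land \lnot p6) \land (\lnot p3 \land (((\lnot p3 \to \lnot p4) \lor (p3 \land p6)) \land p2)))):
    \lnot (((p1 \to p5) \land \lnot p6) \land (\lnot p3 \land (((\lnot p3 \to \lnot p4) \lor (p3 \land p6)) \land p2))): β-rule — branch into \lnot ((p1 \to p5) \land \lnot p6)  //  \lnot (\lnot p3 \land (((\lnot p3 \to \lnot p4) \lor (p3 \land p6)) \land p2)).
      branch 1.1 (add \lnot ((p1 \to p5) \land \lnot p6)):
        \lnot ((p1 \to p5) \land \lnot p6): β-rule — branch into \lnot (p1 \to p5)  //  \lnot \lnot p6.
          branch 1.1.1 (add \lnot (p1 \to p5)):
            \lnot (p1 \to p5): α-rule — add p1, \lnot p5.
            ○ open, literals {p1=T, p5=F}.
          branch 1.1.2 (add \lnot \lnot p6):
            ○ open, literals {p6=T}.
      branch 1.2 (add \lnot (\lnot p3 \land (((\lnot p3 \to \lnot p4) \lor (p3 \land p6)) \land p2))):
        \lnot (\lnot p3 \land (((\lnot p3 \to \lnot p4) \lor (p3 \land p6)) \land p2)): β-rule — branch into \lnot \lnot p3  //  \lnot (((\lnot p3 \to \lnot p4) \lor (p3 \land p6)) \land p2).
          branch 1.2.1 (add \lnot \lnot p3):
            ○ open, literals {p3=T}.
          branch 1.2.2 (add \lnot (((\lnot p3 \to \lnot p4) \lor (p3 \land p6)) \land p2)):
            \lnot (((\lnot p3 \to \lnot p4) \lor (p3 \land p6)) \land p2): β-rule — branch into \lnot ((\lnot p3 \to \lnot p4) \lor (p3 \land p6))  //  \lnot p2.
              branch 1.2.2.1 (add \lnot ((\lnot p3 \to \lnot p4) \lor (p3 \land p6))):
                \lnot ((\lnot p3 \to \lnot p4) \lor (p3 \land p6)): α-rule — add \lnot (\lnot p3 \to \lnot p4), \lnot (p3 \land p6).
                \lnot (\lnot p3 \to \lnot p4): α-rule — add \lnot p3, \lnot \lnot p4.
                \lnot (p3 \land p6): β-rule — branch into \lnot p3  //  \lnot p6.
                  branch 1.2.2.1.1 (add \lnot p3):
                    ○ open, literals {p3=F, p4=T}.
                  branch 1.2.2.1.2 (add \lnot p6):
                    ○ open, literals {p3=F, p4=T, p6=F}.
              branch 1.2.2.2 (add \lnot p2):
                ○ open, literals {p2=F}.
  branch 2 (add (\lnot p1 \land \lnot \lnot p5)):
    (\lnot p1 \land \lnot \lnot p5): α-rule — add \lnot p1, \lnot \lnot p5.
    \lnot \lnot p5: drop double negation, giving p5.
    ○ open, literals {p1=F, p5=T}.
0 branches closed, 7 open.
Each open branch fixes some atoms; the unmentioned ones are free. Counting distinct full assignments: branch {p1=T, p5=F} (p3, p4, p2, p6) contributes 16 new; branch {p6=T} (p3, p5, p4, p2, p1) contributes 24 new; branch {p3=T} (p5, p4, p2, p6, p1) contributes 12 new; branch {p3=F, p4=T} (p5, p2, p6, p1) contributes 6 new; branch {p3=F, p4=T, p6=F} (p5, p2, p1) contributes 0 new; branch {p2=F} (p3, p5, p4, p6, p1) contributes 3 new; branch {p1=F, p5=T} (p3, p4, p2, p6) contributes 1 new. Total: 62.

62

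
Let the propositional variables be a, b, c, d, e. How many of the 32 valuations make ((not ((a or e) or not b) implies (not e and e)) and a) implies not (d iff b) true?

Initial set: {(((not ((a or e) or not b) implies (not e and e)) and a) implies not (d iff b))}.
(((not ((a or e) or not b) implies (not e and e)) and a) implies not (d iff b)): β-rule — branch into not ((not ((a or e) or not b) implies (not e and e)) and a)  //  not (d iff b).
  branch 1 (add not ((not ((a or e) or not b) implies (not e and e)) and a)):
    not ((not ((a or e) or not b) implies (not e and e)) and a): β-rule — branch into not (not ((a or e) or not b) implies (not e and e))  //  not a.
      branch 1.1 (add not (not ((a or e) or not b) implies (not e and e))):
        not (not ((a or e) or not b) implies (not e and e)): α-rule — add not ((a or e) or not b), not (not e and e).
        not ((a or e) or not b): α-rule — add not (a or e), not not b.
        not (a or e): α-rule — add not a, not e.
        not (not e and e): β-rule — branch into not not e  //  not e.
          branch 1.1.1 (add not not e):
            × closes — contains both e and not e.
          branch 1.1.2 (add not e):
            ○ open, literals {a=F, b=T, e=F}.
      branch 1.2 (add not a):
        ○ open, literals {a=F}.
  branch 2 (add not (d iff b)):
    not (d iff b): β-rule — branch into d, not b  //  not d, b.
      branch 2.1 (add d, not b):
        ○ open, literals {b=F, d=T}.
      branch 2.2 (add not d, b):
        ○ open, literals {b=T, d=F}.
1 branch closed, 4 open.
Each open branch fixes some atoms; the unmentioned ones are free. Counting distinct full assignments: branch {a=F, b=T, e=F} (c, d) contributes 4 new; branch {a=F} (b, c, d, e) contributes 12 new; branch {b=F, d=T} (a, c, e) contributes 4 new; branch {b=T, d=F} (a, c, e) contributes 4 new. Total: 24.

24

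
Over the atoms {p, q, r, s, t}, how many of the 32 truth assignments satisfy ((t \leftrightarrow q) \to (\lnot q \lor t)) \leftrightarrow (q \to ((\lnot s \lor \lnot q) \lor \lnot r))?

Initial set: {(((t \leftrightarrow q) \to (\lnot q \lor t)) \leftrightarrow (q \to ((\lnot s \lor \lnot q) \lor \lnot r)))}.
(((t \leftrightarrow q) \to (\lnot q \lor t)) \leftrightarrow (q \to ((\lnot s \lor \lnot q) \lor \lnot r))): β-rule — branch into ((t \leftrightarrow q) \to (\lnot q \lor t)), (q \to ((\lnot s \lor \lnot q) \lor \lnot r))  //  \lnot ((t \leftrightarrow q) \to (\lnot q \lor t)), \lnot (q \to ((\lnot s \lor \lnot q) \lor \lnot r)).
  branch 1 (add ((t \leftrightarrow q) \to (\lnot q \lor t)), (q \to ((\lnot s \lor \lnot q) \lor \lnot r))):
    ((t \leftrightarrow q) \to (\lnot q \lor t)): β-rule — branch into \lnot (t \leftrightarrow q)  //  (\lnot q \lor t).
      branch 1.1 (add \lnot (t \leftrightarrow q)):
        (q \to ((\lnot s \lor \lnot q) \lor \lnot r)): β-rule — branch into \lnot q  //  ((\lnot s \lor \lnot q) \lor \lnot r).
          branch 1.1.1 (add \lnot q):
            \lnot (t \leftrightarrow q): β-rule — branch into t, \lnot q  //  \lnot t, q.
              branch 1.1.1.1 (add t, \lnot q):
                ○ open, literals {q=0, t=1}.
              branch 1.1.1.2 (add \lnot t, q):
                × closes — contains both q and \lnot q.
          branch 1.1.2 (add ((\lnot s \lor \lnot q) \lor \lnot r)):
            \lnot (t \leftrightarrow q): β-rule — branch into t, \lnot q  //  \lnot t, q.
              branch 1.1.2.1 (add t, \lnot q):
                ((\lnot s \lor \lnot q) \lor \lnot r): β-rule — branch into (\lnot s \lor \lnot q)  //  \lnot r.
                  branch 1.1.2.1.1 (add (\lnot s \lor \lnot q)):
                    (\lnot s \lor \lnot q): β-rule — branch into \lnot s  //  \lnot q.
                      branch 1.1.2.1.1.1 (add \lnot s):
                        ○ open, literals {q=0, s=0, t=1}.
                      branch 1.1.2.1.1.2 (add \lnot q):
                        ○ open, literals {q=0, t=1}.
                  branch 1.1.2.1.2 (add \lnot r):
                    ○ open, literals {q=0, r=0, t=1}.
              branch 1.1.2.2 (add \lnot t, q):
                ((\lnot s \lor \lnot q) \lor \lnot r): β-rule — branch into (\lnot s \lor \lnot q)  //  \lnot r.
                  branch 1.1.2.2.1 (add (\lnot s \lor \lnot q)):
                    (\lnot s \lor \lnot q): β-rule — branch into \lnot s  //  \lnot q.
                      branch 1.1.2.2.1.1 (add \lnot s):
                        ○ open, literals {q=1, s=0, t=0}.
                      branch 1.1.2.2.1.2 (add \lnot q):
                        × closes — contains both q and \lnot q.
                  branch 1.1.2.2.2 (add \lnot r):
                    ○ open, literals {q=1, r=0, t=0}.
      branch 1.2 (add (\lnot q \lor t)):
        (q \to ((\lnot s \lor \lnot q) \lor \lnot r)): β-rule — branch into \lnot q  //  ((\lnot s \lor \lnot q) \lor \lnot r).
          branch 1.2.1 (add \lnot q):
            (\lnot q \lor t): β-rule — branch into \lnot q  //  t.
              branch 1.2.1.1 (add \lnot q):
                ○ open, literals {q=0}.
              branch 1.2.1.2 (add t):
                ○ open, literals {q=0, t=1}.
          branch 1.2.2 (add ((\lnot s \lor \lnot q) \lor \lnot r)):
            (\lnot q \lor t): β-rule — branch into \lnot q  //  t.
              branch 1.2.2.1 (add \lnot q):
                ((\lnot s \lor \lnot q) \lor \lnot r): β-rule — branch into (\lnot s \lor \lnot q)  //  \lnot r.
                  branch 1.2.2.1.1 (add (\lnot s \lor \lnot q)):
                    (\lnot s \lor \lnot q): β-rule — branch into \lnot s  //  \lnot q.
                      branch 1.2.2.1.1.1 (add \lnot s):
                        ○ open, literals {q=0, s=0}.
                      branch 1.2.2.1.1.2 (add \lnot q):
                        ○ open, literals {q=0}.
                  branch 1.2.2.1.2 (add \lnot r):
                    ○ open, literals {q=0, r=0}.
              branch 1.2.2.2 (add t):
                ((\lnot s \lor \lnot q) \lor \lnot r): β-rule — branch into (\lnot s \lor \lnot q)  //  \lnot r.
                  branch 1.2.2.2.1 (add (\lnot s \lor \lnot q)):
                    (\lnot s \lor \lnot q): β-rule — branch into \lnot s  //  \lnot q.
                      branch 1.2.2.2.1.1 (add \lnot s):
                        ○ open, literals {s=0, t=1}.
                      branch 1.2.2.2.1.2 (add \lnot q):
                        ○ open, literals {q=0, t=1}.
                  branch 1.2.2.2.2 (add \lnot r):
                    ○ open, literals {r=0, t=1}.
  branch 2 (add \lnot ((t \leftrightarrow q) \to (\lnot q \lor t)), \lnot (q \to ((\lnot s \lor \lnot q) \lor \lnot r))):
    \lnot ((t \leftrightarrow q) \to (\lnot q \lor t)): α-rule — add (t \leftrightarrow q), \lnot (\lnot q \lor t).
    \lnot (q \to ((\lnot s \lor \lnot q) \lor \lnot r)): α-rule — add q, \lnot ((\lnot s \lor \lnot q) \lor \lnot r).
    \lnot (\lnot q \lor t): α-rule — add \lnot \lnot q, \lnot t.
    \lnot ((\lnot s \lor \lnot q) \lor \lnot r): α-rule — add \lnot (\lnot s \lor \lnot q), \lnot \lnot r.
    \lnot (\lnot s \lor \lnot q): α-rule — add \lnot \lnot s, \lnot \lnot q.
    (t \leftrightarrow q): β-rule — branch into t, q  //  \lnot t, \lnot q.
      branch 2.1 (add t, q):
        × closes — contains both t and \lnot t.
      branch 2.2 (add \lnot t, \lnot q):
        × closes — contains both q and \lnot q.
4 branches closed, 14 open.
Each open branch fixes some atoms; the unmentioned ones are free. Counting distinct full assignments: branch {q=0, t=1} (p, r, s) contributes 8 new; branch {q=0, s=0, t=1} (p, r) contributes 0 new; branch {q=0, t=1} (p, r, s) contributes 0 new; branch {q=0, r=0, t=1} (p, s) contributes 0 new; branch {q=1, s=0, t=0} (p, r) contributes 4 new; branch {q=1, r=0, t=0} (p, s) contributes 2 new; branch {q=0} (p, r, s, t) contributes 8 new; branch {q=0, t=1} (p, r, s) contributes 0 new; branch {q=0, s=0} (p, r, t) contributes 0 new; branch {q=0} (p, r, s, t) contributes 0 new; branch {q=0, r=0} (p, s, t) contributes 0 new; branch {s=0, t=1} (p, q, r) contributes 4 new; branch {q=0, t=1} (p, r, s) contributes 0 new; branch {r=0, t=1} (p, q, s) contributes 2 new. Total: 28.

28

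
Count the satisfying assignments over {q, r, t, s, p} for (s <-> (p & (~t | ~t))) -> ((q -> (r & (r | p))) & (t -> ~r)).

24

Initial set: {((s <-> (p & (~t | ~t))) -> ((q -> (r & (r | p))) & (t -> ~r)))}.
((s <-> (p & (~t | ~t))) -> ((q -> (r & (r | p))) & (t -> ~r))): β-rule — branch into ~(s <-> (p & (~t | ~t)))  //  ((q -> (r & (r | p))) & (t -> ~r)).
  branch 1 (add ~(s <-> (p & (~t | ~t)))):
    ~(s <-> (p & (~t | ~t))): β-rule — branch into s, ~(p & (~t | ~t))  //  ~s, (p & (~t | ~t)).
      branch 1.1 (add s, ~(p & (~t | ~t))):
        ~(p & (~t | ~t)): β-rule — branch into ~p  //  ~(~t | ~t).
          branch 1.1.1 (add ~p):
            ○ open, literals {p=0, s=1}.
          branch 1.1.2 (add ~(~t | ~t)):
            ~(~t | ~t): α-rule — add ~~t, ~~t.
            ○ open, literals {s=1, t=1}.
      branch 1.2 (add ~s, (p & (~t | ~t))):
        (p & (~t | ~t)): α-rule — add p, (~t | ~t).
        (~t | ~t): β-rule — branch into ~t  //  ~t.
          branch 1.2.1 (add ~t):
            ○ open, literals {p=1, s=0, t=0}.
          branch 1.2.2 (add ~t):
            ○ open, literals {p=1, s=0, t=0}.
  branch 2 (add ((q -> (r & (r | p))) & (t -> ~r))):
    ((q -> (r & (r | p))) & (t -> ~r)): α-rule — add (q -> (r & (r | p))), (t -> ~r).
    (q -> (r & (r | p))): β-rule — branch into ~q  //  (r & (r | p)).
      branch 2.1 (add ~q):
        (t -> ~r): β-rule — branch into ~t  //  ~r.
          branch 2.1.1 (add ~t):
            ○ open, literals {q=0, t=0}.
          branch 2.1.2 (add ~r):
            ○ open, literals {q=0, r=0}.
      branch 2.2 (add (r & (r | p))):
        (r & (r | p)): α-rule — add r, (r | p).
        (t -> ~r): β-rule — branch into ~t  //  ~r.
          branch 2.2.1 (add ~t):
            (r | p): β-rule — branch into r  //  p.
              branch 2.2.1.1 (add r):
                ○ open, literals {r=1, t=0}.
              branch 2.2.1.2 (add p):
                ○ open, literals {p=1, r=1, t=0}.
          branch 2.2.2 (add ~r):
            × closes — contains both r and ~r.
1 branch closed, 8 open.
Each open branch fixes some atoms; the unmentioned ones are free. Counting distinct full assignments: branch {p=0, s=1} (q, r, t) contributes 8 new; branch {s=1, t=1} (q, r, p) contributes 4 new; branch {p=1, s=0, t=0} (q, r) contributes 4 new; branch {p=1, s=0, t=0} (q, r) contributes 0 new; branch {q=0, t=0} (r, s, p) contributes 4 new; branch {q=0, r=0} (t, s, p) contributes 2 new; branch {r=1, t=0} (q, s, p) contributes 2 new; branch {p=1, r=1, t=0} (q, s) contributes 0 new. Total: 24.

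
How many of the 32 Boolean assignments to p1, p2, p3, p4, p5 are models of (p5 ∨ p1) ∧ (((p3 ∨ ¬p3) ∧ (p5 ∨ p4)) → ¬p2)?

Initial set: {((p5 ∨ p1) ∧ (((p3 ∨ ¬p3) ∧ (p5 ∨ p4)) → ¬p2))}.
((p5 ∨ p1) ∧ (((p3 ∨ ¬p3) ∧ (p5 ∨ p4)) → ¬p2)): α-rule — add (p5 ∨ p1), (((p3 ∨ ¬p3) ∧ (p5 ∨ p4)) → ¬p2).
(p5 ∨ p1): β-rule — branch into p5  //  p1.
  branch 1 (add p5):
    (((p3 ∨ ¬p3) ∧ (p5 ∨ p4)) → ¬p2): β-rule — branch into ¬((p3 ∨ ¬p3) ∧ (p5 ∨ p4))  //  ¬p2.
      branch 1.1 (add ¬((p3 ∨ ¬p3) ∧ (p5 ∨ p4))):
        ¬((p3 ∨ ¬p3) ∧ (p5 ∨ p4)): β-rule — branch into ¬(p3 ∨ ¬p3)  //  ¬(p5 ∨ p4).
          branch 1.1.1 (add ¬(p3 ∨ ¬p3)):
            ¬(p3 ∨ ¬p3): α-rule — add ¬p3, ¬¬p3.
            × closes — contains both p3 and ¬p3.
          branch 1.1.2 (add ¬(p5 ∨ p4)):
            ¬(p5 ∨ p4): α-rule — add ¬p5, ¬p4.
            × closes — contains both p5 and ¬p5.
      branch 1.2 (add ¬p2):
        ○ open, literals {p2=false, p5=true}.
  branch 2 (add p1):
    (((p3 ∨ ¬p3) ∧ (p5 ∨ p4)) → ¬p2): β-rule — branch into ¬((p3 ∨ ¬p3) ∧ (p5 ∨ p4))  //  ¬p2.
      branch 2.1 (add ¬((p3 ∨ ¬p3) ∧ (p5 ∨ p4))):
        ¬((p3 ∨ ¬p3) ∧ (p5 ∨ p4)): β-rule — branch into ¬(p3 ∨ ¬p3)  //  ¬(p5 ∨ p4).
          branch 2.1.1 (add ¬(p3 ∨ ¬p3)):
            ¬(p3 ∨ ¬p3): α-rule — add ¬p3, ¬¬p3.
            × closes — contains both p3 and ¬p3.
          branch 2.1.2 (add ¬(p5 ∨ p4)):
            ¬(p5 ∨ p4): α-rule — add ¬p5, ¬p4.
            ○ open, literals {p1=true, p4=false, p5=false}.
      branch 2.2 (add ¬p2):
        ○ open, literals {p1=true, p2=false}.
3 branches closed, 3 open.
Each open branch fixes some atoms; the unmentioned ones are free. Counting distinct full assignments: branch {p2=false, p5=true} (p1, p3, p4) contributes 8 new; branch {p1=true, p4=false, p5=false} (p2, p3) contributes 4 new; branch {p1=true, p2=false} (p3, p4, p5) contributes 2 new. Total: 14.

14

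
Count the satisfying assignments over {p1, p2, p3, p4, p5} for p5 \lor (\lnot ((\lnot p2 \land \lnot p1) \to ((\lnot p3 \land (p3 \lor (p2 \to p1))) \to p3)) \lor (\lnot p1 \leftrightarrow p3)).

26

Initial set: {(p5 \lor (\lnot ((\lnot p2 \land \lnot p1) \to ((\lnot p3 \land (p3 \lor (p2 \to p1))) \to p3)) \lor (\lnot p1 \leftrightarrow p3)))}.
(p5 \lor (\lnot ((\lnot p2 \land \lnot p1) \to ((\lnot p3 \land (p3 \lor (p2 \to p1))) \to p3)) \lor (\lnot p1 \leftrightarrow p3))): β-rule — branch into p5  //  (\lnot ((\lnot p2 \land \lnot p1) \to ((\lnot p3 \land (p3 \lor (p2 \to p1))) \to p3)) \lor (\lnot p1 \leftrightarrow p3)).
  branch 1 (add p5):
    ○ open, literals {p5=T}.
  branch 2 (add (\lnot ((\lnot p2 \land \lnot p1) \to ((\lnot p3 \land (p3 \lor (p2 \to p1))) \to p3)) \lor (\lnot p1 \leftrightarrow p3))):
    (\lnot ((\lnot p2 \land \lnot p1) \to ((\lnot p3 \land (p3 \lor (p2 \to p1))) \to p3)) \lor (\lnot p1 \leftrightarrow p3)): β-rule — branch into \lnot ((\lnot p2 \land \lnot p1) \to ((\lnot p3 \land (p3 \lor (p2 \to p1))) \to p3))  //  (\lnot p1 \leftrightarrow p3).
      branch 2.1 (add \lnot ((\lnot p2 \land \lnot p1) \to ((\lnot p3 \land (p3 \lor (p2 \to p1))) \to p3))):
        \lnot ((\lnot p2 \land \lnot p1) \to ((\lnot p3 \land (p3 \lor (p2 \to p1))) \to p3)): α-rule — add (\lnot p2 \land \lnot p1), \lnot ((\lnot p3 \land (p3 \lor (p2 \to p1))) \to p3).
        (\lnot p2 \land \lnot p1): α-rule — add \lnot p2, \lnot p1.
        \lnot ((\lnot p3 \land (p3 \lor (p2 \to p1))) \to p3): α-rule — add (\lnot p3 \land (p3 \lor (p2 \to p1))), \lnot p3.
        (\lnot p3 \land (p3 \lor (p2 \to p1))): α-rule — add \lnot p3, (p3 \lor (p2 \to p1)).
        (p3 \lor (p2 \to p1)): β-rule — branch into p3  //  (p2 \to p1).
          branch 2.1.1 (add p3):
            × closes — contains both p3 and \lnot p3.
          branch 2.1.2 (add (p2 \to p1)):
            (p2 \to p1): β-rule — branch into \lnot p2  //  p1.
              branch 2.1.2.1 (add \lnot p2):
                ○ open, literals {p1=F, p2=F, p3=F}.
              branch 2.1.2.2 (add p1):
                × closes — contains both p1 and \lnot p1.
      branch 2.2 (add (\lnot p1 \leftrightarrow p3)):
        (\lnot p1 \leftrightarrow p3): β-rule — branch into \lnot p1, p3  //  \lnot \lnot p1, \lnot p3.
          branch 2.2.1 (add \lnot p1, p3):
            ○ open, literals {p1=F, p3=T}.
          branch 2.2.2 (add \lnot \lnot p1, \lnot p3):
            ○ open, literals {p1=T, p3=F}.
2 branches closed, 4 open.
Each open branch fixes some atoms; the unmentioned ones are free. Counting distinct full assignments: branch {p5=T} (p1, p2, p3, p4) contributes 16 new; branch {p1=F, p2=F, p3=F} (p4, p5) contributes 2 new; branch {p1=F, p3=T} (p2, p4, p5) contributes 4 new; branch {p1=T, p3=F} (p2, p4, p5) contributes 4 new. Total: 26.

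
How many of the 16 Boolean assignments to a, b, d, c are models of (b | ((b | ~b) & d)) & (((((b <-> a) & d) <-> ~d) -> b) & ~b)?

2

Initial set: {((b | ((b | ~b) & d)) & (((((b <-> a) & d) <-> ~d) -> b) & ~b))}.
((b | ((b | ~b) & d)) & (((((b <-> a) & d) <-> ~d) -> b) & ~b)): α-rule — add (b | ((b | ~b) & d)), (((((b <-> a) & d) <-> ~d) -> b) & ~b).
(((((b <-> a) & d) <-> ~d) -> b) & ~b): α-rule — add ((((b <-> a) & d) <-> ~d) -> b), ~b.
(b | ((b | ~b) & d)): β-rule — branch into b  //  ((b | ~b) & d).
  branch 1 (add b):
    × closes — contains both b and ~b.
  branch 2 (add ((b | ~b) & d)):
    ((b | ~b) & d): α-rule — add (b | ~b), d.
    ((((b <-> a) & d) <-> ~d) -> b): β-rule — branch into ~(((b <-> a) & d) <-> ~d)  //  b.
      branch 2.1 (add ~(((b <-> a) & d) <-> ~d)):
        (b | ~b): β-rule — branch into b  //  ~b.
          branch 2.1.1 (add b):
            × closes — contains both b and ~b.
          branch 2.1.2 (add ~b):
            ~(((b <-> a) & d) <-> ~d): β-rule — branch into ((b <-> a) & d), ~~d  //  ~((b <-> a) & d), ~d.
              branch 2.1.2.1 (add ((b <-> a) & d), ~~d):
                ((b <-> a) & d): α-rule — add (b <-> a), d.
                (b <-> a): β-rule — branch into b, a  //  ~b, ~a.
                  branch 2.1.2.1.1 (add b, a):
                    × closes — contains both b and ~b.
                  branch 2.1.2.1.2 (add ~b, ~a):
                    ○ open, literals {a=0, b=0, d=1}.
              branch 2.1.2.2 (add ~((b <-> a) & d), ~d):
                × closes — contains both d and ~d.
      branch 2.2 (add b):
        × closes — contains both b and ~b.
5 branches closed, 1 open.
Each open branch fixes some atoms; the unmentioned ones are free. Counting distinct full assignments: branch {a=0, b=0, d=1} (c) contributes 2 new. Total: 2.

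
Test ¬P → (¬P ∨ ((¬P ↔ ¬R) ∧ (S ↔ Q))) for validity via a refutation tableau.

Valid

Assume the negation and expand:
Initial set: {¬(¬P → (¬P ∨ ((¬P ↔ ¬R) ∧ (S ↔ Q))))}.
¬(¬P → (¬P ∨ ((¬P ↔ ¬R) ∧ (S ↔ Q)))): α-rule — add ¬P, ¬(¬P ∨ ((¬P ↔ ¬R) ∧ (S ↔ Q))).
¬(¬P ∨ ((¬P ↔ ¬R) ∧ (S ↔ Q))): α-rule — add ¬¬P, ¬((¬P ↔ ¬R) ∧ (S ↔ Q)).
× closes — contains both P and ¬P.
All 1 branch closes.
Every branch closed, so the negation is unsatisfiable and the formula is valid.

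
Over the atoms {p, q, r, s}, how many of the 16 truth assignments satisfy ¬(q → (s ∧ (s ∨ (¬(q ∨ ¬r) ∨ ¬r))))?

Initial set: {T ¬(q → (s ∧ (s ∨ (¬(q ∨ ¬r) ∨ ¬r))))}.
T ¬(q → (s ∧ (s ∨ (¬(q ∨ ¬r) ∨ ¬r)))): α-rule — add T q, F (s ∧ (s ∨ (¬(q ∨ ¬r) ∨ ¬r))).
F (s ∧ (s ∨ (¬(q ∨ ¬r) ∨ ¬r))): β-rule — branch into F s  //  F (s ∨ (¬(q ∨ ¬r) ∨ ¬r)).
  branch 1 (add F s):
    ○ open, literals {q=true, s=false}.
  branch 2 (add F (s ∨ (¬(q ∨ ¬r) ∨ ¬r))):
    F (s ∨ (¬(q ∨ ¬r) ∨ ¬r)): α-rule — add F s, F (¬(q ∨ ¬r) ∨ ¬r).
    F (¬(q ∨ ¬r) ∨ ¬r): α-rule — add F ¬(q ∨ ¬r), F ¬r.
    F ¬(q ∨ ¬r): β-rule — branch into T q  //  T ¬r.
      branch 2.1 (add T q):
        ○ open, literals {q=true, r=true, s=false}.
      branch 2.2 (add T ¬r):
        × closes — contains both r and ¬r.
1 branch closed, 2 open.
Each open branch fixes some atoms; the unmentioned ones are free. Counting distinct full assignments: branch {q=true, s=false} (p, r) contributes 4 new; branch {q=true, r=true, s=false} (p) contributes 0 new. Total: 4.

4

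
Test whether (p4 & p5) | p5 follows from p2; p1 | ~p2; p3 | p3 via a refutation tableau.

No

Initial set: {p2; (p1 | ~p2); (p3 | p3); ~((p4 & p5) | p5)}.
~((p4 & p5) | p5): α-rule — add ~(p4 & p5), ~p5.
(p1 | ~p2): β-rule — branch into p1  //  ~p2.
  branch 1 (add p1):
    (p3 | p3): β-rule — branch into p3  //  p3.
      branch 1.1 (add p3):
        ~(p4 & p5): β-rule — branch into ~p4  //  ~p5.
          branch 1.1.1 (add ~p4):
            ○ open, literals {p1=true, p2=true, p3=true, p4=false, p5=false}.
          branch 1.1.2 (add ~p5):
            ○ open, literals {p1=true, p2=true, p3=true, p5=false}.
      branch 1.2 (add p3):
        ~(p4 & p5): β-rule — branch into ~p4  //  ~p5.
          branch 1.2.1 (add ~p4):
            ○ open, literals {p1=true, p2=true, p3=true, p4=false, p5=false}.
          branch 1.2.2 (add ~p5):
            ○ open, literals {p1=true, p2=true, p3=true, p5=false}.
  branch 2 (add ~p2):
    × closes — contains both p2 and ~p2.
1 branch closed, 4 open.
An open branch gives a countermodel: p1=true, p2=true, p3=true, p4=false, p5=false (unmentioned atoms arbitrary); the premises hold there but the conclusion fails.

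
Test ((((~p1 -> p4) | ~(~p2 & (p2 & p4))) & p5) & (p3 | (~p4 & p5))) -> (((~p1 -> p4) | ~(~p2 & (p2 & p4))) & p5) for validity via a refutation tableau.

Assume the negation and expand:
Initial set: {F (((((~p1 -> p4) | ~(~p2 & (p2 & p4))) & p5) & (p3 | (~p4 & p5))) -> (((~p1 -> p4) | ~(~p2 & (p2 & p4))) & p5))}.
F (((((~p1 -> p4) | ~(~p2 & (p2 & p4))) & p5) & (p3 | (~p4 & p5))) -> (((~p1 -> p4) | ~(~p2 & (p2 & p4))) & p5)): α-rule — add T ((((~p1 -> p4) | ~(~p2 & (p2 & p4))) & p5) & (p3 | (~p4 & p5))), F (((~p1 -> p4) | ~(~p2 & (p2 & p4))) & p5).
T ((((~p1 -> p4) | ~(~p2 & (p2 & p4))) & p5) & (p3 | (~p4 & p5))): α-rule — add T (((~p1 -> p4) | ~(~p2 & (p2 & p4))) & p5), T (p3 | (~p4 & p5)).
T (((~p1 -> p4) | ~(~p2 & (p2 & p4))) & p5): α-rule — add T ((~p1 -> p4) | ~(~p2 & (p2 & p4))), T p5.
F (((~p1 -> p4) | ~(~p2 & (p2 & p4))) & p5): β-rule — branch into F ((~p1 -> p4) | ~(~p2 & (p2 & p4)))  //  F p5.
  branch 1 (add F ((~p1 -> p4) | ~(~p2 & (p2 & p4)))):
    F ((~p1 -> p4) | ~(~p2 & (p2 & p4))): α-rule — add F (~p1 -> p4), F ~(~p2 & (p2 & p4)).
    F (~p1 -> p4): α-rule — add T ~p1, F p4.
    F ~(~p2 & (p2 & p4)): α-rule — add T ~p2, T (p2 & p4).
    T (p2 & p4): α-rule — add T p2, T p4.
    × closes — contains both p2 and ~p2.
  branch 2 (add F p5):
    × closes — contains both p5 and ~p5.
All 2 branches close.
Every branch closed, so the negation is unsatisfiable and the formula is valid.

Valid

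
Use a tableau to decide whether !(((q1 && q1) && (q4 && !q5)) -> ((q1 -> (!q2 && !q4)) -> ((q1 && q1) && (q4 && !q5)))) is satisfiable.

Unsatisfiable

Initial set: {!(((q1 && q1) && (q4 && !q5)) -> ((q1 -> (!q2 && !q4)) -> ((q1 && q1) && (q4 && !q5))))}.
!(((q1 && q1) && (q4 && !q5)) -> ((q1 -> (!q2 && !q4)) -> ((q1 && q1) && (q4 && !q5)))): α-rule — add ((q1 && q1) && (q4 && !q5)), !((q1 -> (!q2 && !q4)) -> ((q1 && q1) && (q4 && !q5))).
((q1 && q1) && (q4 && !q5)): α-rule — add (q1 && q1), (q4 && !q5).
!((q1 -> (!q2 && !q4)) -> ((q1 && q1) && (q4 && !q5))): α-rule — add (q1 -> (!q2 && !q4)), !((q1 && q1) && (q4 && !q5)).
(q1 && q1): α-rule — add q1, q1.
(q4 && !q5): α-rule — add q4, !q5.
(q1 -> (!q2 && !q4)): β-rule — branch into !q1  //  (!q2 && !q4).
  branch 1 (add !q1):
    × closes — contains both q1 and !q1.
  branch 2 (add (!q2 && !q4)):
    (!q2 && !q4): α-rule — add !q2, !q4.
    × closes — contains both q4 and !q4.
All 2 branches close.
Every branch closed; the formula is unsatisfiable.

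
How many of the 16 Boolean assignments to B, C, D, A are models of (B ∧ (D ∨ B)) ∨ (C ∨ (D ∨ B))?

Initial set: {((B ∧ (D ∨ B)) ∨ (C ∨ (D ∨ B)))}.
((B ∧ (D ∨ B)) ∨ (C ∨ (D ∨ B))): β-rule — branch into (B ∧ (D ∨ B))  //  (C ∨ (D ∨ B)).
  branch 1 (add (B ∧ (D ∨ B))):
    (B ∧ (D ∨ B)): α-rule — add B, (D ∨ B).
    (D ∨ B): β-rule — branch into D  //  B.
      branch 1.1 (add D):
        ○ open, literals {B=T, D=T}.
      branch 1.2 (add B):
        ○ open, literals {B=T}.
  branch 2 (add (C ∨ (D ∨ B))):
    (C ∨ (D ∨ B)): β-rule — branch into C  //  (D ∨ B).
      branch 2.1 (add C):
        ○ open, literals {C=T}.
      branch 2.2 (add (D ∨ B)):
        (D ∨ B): β-rule — branch into D  //  B.
          branch 2.2.1 (add D):
            ○ open, literals {D=T}.
          branch 2.2.2 (add B):
            ○ open, literals {B=T}.
0 branches closed, 5 open.
Each open branch fixes some atoms; the unmentioned ones are free. Counting distinct full assignments: branch {B=T, D=T} (C, A) contributes 4 new; branch {B=T} (C, D, A) contributes 4 new; branch {C=T} (B, D, A) contributes 4 new; branch {D=T} (B, C, A) contributes 2 new; branch {B=T} (C, D, A) contributes 0 new. Total: 14.

14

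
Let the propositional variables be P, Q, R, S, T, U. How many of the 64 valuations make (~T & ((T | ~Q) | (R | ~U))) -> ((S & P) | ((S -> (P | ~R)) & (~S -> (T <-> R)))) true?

52

Initial set: {((~T & ((T | ~Q) | (R | ~U))) -> ((S & P) | ((S -> (P | ~R)) & (~S -> (T <-> R)))))}.
((~T & ((T | ~Q) | (R | ~U))) -> ((S & P) | ((S -> (P | ~R)) & (~S -> (T <-> R))))): β-rule — branch into ~(~T & ((T | ~Q) | (R | ~U)))  //  ((S & P) | ((S -> (P | ~R)) & (~S -> (T <-> R)))).
  branch 1 (add ~(~T & ((T | ~Q) | (R | ~U)))):
    ~(~T & ((T | ~Q) | (R | ~U))): β-rule — branch into ~~T  //  ~((T | ~Q) | (R | ~U)).
      branch 1.1 (add ~~T):
        ○ open, literals {T=1}.
      branch 1.2 (add ~((T | ~Q) | (R | ~U))):
        ~((T | ~Q) | (R | ~U)): α-rule — add ~(T | ~Q), ~(R | ~U).
        ~(T | ~Q): α-rule — add ~T, ~~Q.
        ~(R | ~U): α-rule — add ~R, ~~U.
        ○ open, literals {Q=1, R=0, T=0, U=1}.
  branch 2 (add ((S & P) | ((S -> (P | ~R)) & (~S -> (T <-> R))))):
    ((S & P) | ((S -> (P | ~R)) & (~S -> (T <-> R)))): β-rule — branch into (S & P)  //  ((S -> (P | ~R)) & (~S -> (T <-> R))).
      branch 2.1 (add (S & P)):
        (S & P): α-rule — add S, P.
        ○ open, literals {P=1, S=1}.
      branch 2.2 (add ((S -> (P | ~R)) & (~S -> (T <-> R)))):
        ((S -> (P | ~R)) & (~S -> (T <-> R))): α-rule — add (S -> (P | ~R)), (~S -> (T <-> R)).
        (S -> (P | ~R)): β-rule — branch into ~S  //  (P | ~R).
          branch 2.2.1 (add ~S):
            (~S -> (T <-> R)): β-rule — branch into ~~S  //  (T <-> R).
              branch 2.2.1.1 (add ~~S):
                × closes — contains both S and ~S.
              branch 2.2.1.2 (add (T <-> R)):
                (T <-> R): β-rule — branch into T, R  //  ~T, ~R.
                  branch 2.2.1.2.1 (add T, R):
                    ○ open, literals {R=1, S=0, T=1}.
                  branch 2.2.1.2.2 (add ~T, ~R):
                    ○ open, literals {R=0, S=0, T=0}.
          branch 2.2.2 (add (P | ~R)):
            (~S -> (T <-> R)): β-rule — branch into ~~S  //  (T <-> R).
              branch 2.2.2.1 (add ~~S):
                (P | ~R): β-rule — branch into P  //  ~R.
                  branch 2.2.2.1.1 (add P):
                    ○ open, literals {P=1, S=1}.
                  branch 2.2.2.1.2 (add ~R):
                    ○ open, literals {R=0, S=1}.
              branch 2.2.2.2 (add (T <-> R)):
                (P | ~R): β-rule — branch into P  //  ~R.
                  branch 2.2.2.2.1 (add P):
                    (T <-> R): β-rule — branch into T, R  //  ~T, ~R.
                      branch 2.2.2.2.1.1 (add T, R):
                        ○ open, literals {P=1, R=1, T=1}.
                      branch 2.2.2.2.1.2 (add ~T, ~R):
                        ○ open, literals {P=1, R=0, T=0}.
                  branch 2.2.2.2.2 (add ~R):
                    (T <-> R): β-rule — branch into T, R  //  ~T, ~R.
                      branch 2.2.2.2.2.1 (add T, R):
                        × closes — contains both R and ~R.
                      branch 2.2.2.2.2.2 (add ~T, ~R):
                        ○ open, literals {R=0, T=0}.
2 branches closed, 10 open.
Each open branch fixes some atoms; the unmentioned ones are free. Counting distinct full assignments: branch {T=1} (P, Q, R, S, U) contributes 32 new; branch {Q=1, R=0, T=0, U=1} (P, S) contributes 4 new; branch {P=1, S=1} (Q, R, T, U) contributes 7 new; branch {R=1, S=0, T=1} (P, Q, U) contributes 0 new; branch {R=0, S=0, T=0} (P, Q, U) contributes 6 new; branch {P=1, S=1} (Q, R, T, U) contributes 0 new; branch {R=0, S=1} (P, Q, T, U) contributes 3 new; branch {P=1, R=1, T=1} (Q, S, U) contributes 0 new; branch {P=1, R=0, T=0} (Q, S, U) contributes 0 new; branch {R=0, T=0} (P, Q, S, U) contributes 0 new. Total: 52.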